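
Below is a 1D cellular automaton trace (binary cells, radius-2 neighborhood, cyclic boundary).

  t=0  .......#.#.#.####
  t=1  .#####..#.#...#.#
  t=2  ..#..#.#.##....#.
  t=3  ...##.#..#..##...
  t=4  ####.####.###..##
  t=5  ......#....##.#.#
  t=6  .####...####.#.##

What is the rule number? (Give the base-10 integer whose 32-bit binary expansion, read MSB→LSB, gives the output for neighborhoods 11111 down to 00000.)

  #####|.  b31=0 t=1,i=3
  ####.|.  b30=0 t=0,i=15
  ###.#|.  b29=0 t=4,i=3
  ###..|#  b28=1 t=0,i=16
  ##.##|.  b27=0 t=4,i=4
  ##.#.|#  b26=1 t=3,i=5
  ##..#|.  b25=0 t=1,i=6
  ##...|.  b24=0 t=0,i=0
  #.###|.  b23=0 t=0,i=13
  #.##.|#  b22=1 t=2,i=9
  #.#.#|.  b21=0 t=0,i=9
  #.#..|#  b20=1 t=1,i=10
  #..##|#  b19=1 t=3,i=11
  #..#.|#  b18=1 t=1,i=7
  #...#|.  b17=0 t=1,i=12
  #....|#  b16=1 t=0,i=1
  .####|#  b15=1 t=0,i=14
  .###.|#  b14=1 t=4,i=11
  .##.#|.  b13=0 t=3,i=4
  .##..|.  b12=0 t=2,i=10
  .#.##|.  b11=0 t=0,i=12
  .#.#.|#  b10=1 t=0,i=8
  .#..#|#  b9=1 t=2,i=3
  .#...|.  b8=0 t=1,i=11
  ..###|.  b7=0 t=4,i=15
  ..##.|#  b6=1 t=3,i=3
  ..#.#|.  b5=0 t=0,i=7
  ..#..|.  b4=0 t=2,i=2
  ...##|#  b3=1 t=3,i=2
  ...#.|.  b2=0 t=0,i=6
  ....#|#  b1=1 t=0,i=5
  .....|#  b0=1 t=0,i=2
  bits 00010100010111011100011001001011 = 341689931

341689931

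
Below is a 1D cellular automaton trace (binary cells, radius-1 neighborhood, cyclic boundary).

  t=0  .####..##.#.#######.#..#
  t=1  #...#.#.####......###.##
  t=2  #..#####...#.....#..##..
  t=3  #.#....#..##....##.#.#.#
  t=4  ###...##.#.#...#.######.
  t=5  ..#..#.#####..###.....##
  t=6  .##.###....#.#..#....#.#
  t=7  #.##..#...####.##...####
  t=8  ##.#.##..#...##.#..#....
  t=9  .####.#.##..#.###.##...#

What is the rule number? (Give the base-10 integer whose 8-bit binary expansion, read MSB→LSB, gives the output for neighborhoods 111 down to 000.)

102

  nb ###: next=.  (t=0,i=2, bit7=0)
  nb ##.: next=#  (t=0,i=4, bit6=1)
  nb #.#: next=#  (t=0,i=0, bit5=1)
  nb #..: next=.  (t=0,i=5, bit4=0)
  nb .##: next=.  (t=0,i=1, bit3=0)
  nb .#.: next=#  (t=0,i=10, bit2=1)
  nb ..#: next=#  (t=0,i=6, bit1=1)
  nb ...: next=.  (t=1,i=2, bit0=0)
  bits 01100110 = 102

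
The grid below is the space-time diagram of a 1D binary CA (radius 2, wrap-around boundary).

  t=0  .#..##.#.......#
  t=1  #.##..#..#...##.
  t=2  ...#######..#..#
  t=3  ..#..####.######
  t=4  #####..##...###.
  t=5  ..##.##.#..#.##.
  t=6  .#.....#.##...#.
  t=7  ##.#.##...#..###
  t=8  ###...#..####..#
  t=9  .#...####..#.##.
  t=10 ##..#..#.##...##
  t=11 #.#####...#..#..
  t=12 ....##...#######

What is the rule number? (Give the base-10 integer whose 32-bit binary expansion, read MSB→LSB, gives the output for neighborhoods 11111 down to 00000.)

3859633694

  [31] ##### => #  t=2,i=5
  [30] ####. => #  t=2,i=8
  [29] ###.# => #  t=3,i=8
  [28] ###.. => .  t=2,i=9
  [27] ##.## => .  t=3,i=9
  [26] ##.#. => #  t=0,i=6
  [25] ##..# => #  t=1,i=4
  [24] ##... => .  t=4,i=9
  [23] #.### => .  t=3,i=10
  [22] #.##. => .  t=1,i=2
  [21] #.#.# => .  t=1,i=0
  [20] #.#.. => .  t=0,i=1
  [19] #..## => #  t=0,i=3
  [18] #..#. => #  t=1,i=5
  [17] #...# => .  t=1,i=11
  [16] #.... => #  t=0,i=9
  [15] .#### => .  t=2,i=4
  [14] .###. => #  t=4,i=13
  [13] .##.# => .  t=0,i=5
  [12] .##.. => #  t=1,i=3
  [11] .#.## => .  t=1,i=1
  [10] .#.#. => #  t=0,i=0
  [9] .#..# => #  t=0,i=2
  [8] .#... => .  t=0,i=8
  [7] ..### => .  t=2,i=3
  [6] ..##. => .  t=0,i=4
  [5] ..#.# => .  t=0,i=15
  [4] ..#.. => #  t=1,i=6
  [3] ...## => #  t=1,i=12
  [2] ...#. => #  t=0,i=14
  [1] ....# => #  t=0,i=13
  [0] ..... => .  t=0,i=10
  bits 11100110000011010101011000011110 = 3859633694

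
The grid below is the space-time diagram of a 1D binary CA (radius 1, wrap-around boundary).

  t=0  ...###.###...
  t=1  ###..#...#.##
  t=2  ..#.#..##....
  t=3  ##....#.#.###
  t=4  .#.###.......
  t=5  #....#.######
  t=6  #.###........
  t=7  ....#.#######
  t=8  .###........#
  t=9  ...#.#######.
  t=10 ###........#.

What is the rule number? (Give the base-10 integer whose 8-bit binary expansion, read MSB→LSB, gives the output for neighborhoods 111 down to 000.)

67

  ###|.  b7=0 t=0,i=4
  ##.|#  b6=1 t=0,i=5
  #.#|.  b5=0 t=0,i=6
  #..|.  b4=0 t=0,i=10
  .##|.  b3=0 t=0,i=3
  .#.|.  b2=0 t=1,i=5
  ..#|#  b1=1 t=0,i=2
  ...|#  b0=1 t=0,i=0
  bits 01000011 = 67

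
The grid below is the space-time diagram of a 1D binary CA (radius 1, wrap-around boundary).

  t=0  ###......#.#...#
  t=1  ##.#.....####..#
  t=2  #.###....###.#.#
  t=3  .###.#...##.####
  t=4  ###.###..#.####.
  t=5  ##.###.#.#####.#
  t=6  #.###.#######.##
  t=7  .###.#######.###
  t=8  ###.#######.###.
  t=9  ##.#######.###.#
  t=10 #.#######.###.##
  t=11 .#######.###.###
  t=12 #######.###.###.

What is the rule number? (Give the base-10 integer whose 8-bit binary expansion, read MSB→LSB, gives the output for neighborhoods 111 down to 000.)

188

  [7] ### => #  t=0,i=0
  [6] ##. => .  t=0,i=2
  [5] #.# => #  t=0,i=10
  [4] #.. => #  t=0,i=3
  [3] .## => #  t=0,i=15
  [2] .#. => #  t=0,i=9
  [1] ..# => .  t=0,i=8
  [0] ... => .  t=0,i=4
  bits 10111100 = 188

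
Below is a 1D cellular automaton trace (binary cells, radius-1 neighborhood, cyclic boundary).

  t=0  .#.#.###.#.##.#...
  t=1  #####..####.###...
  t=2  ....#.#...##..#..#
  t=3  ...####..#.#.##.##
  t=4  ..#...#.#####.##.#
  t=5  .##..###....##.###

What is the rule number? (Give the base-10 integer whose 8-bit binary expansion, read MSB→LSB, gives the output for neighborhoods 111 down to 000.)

102

  [7] ### => .  t=0,i=6
  [6] ##. => #  t=0,i=7
  [5] #.# => #  t=0,i=2
  [4] #.. => .  t=0,i=15
  [3] .## => .  t=0,i=5
  [2] .#. => #  t=0,i=1
  [1] ..# => #  t=0,i=0
  [0] ... => .  t=0,i=16
  bits 01100110 = 102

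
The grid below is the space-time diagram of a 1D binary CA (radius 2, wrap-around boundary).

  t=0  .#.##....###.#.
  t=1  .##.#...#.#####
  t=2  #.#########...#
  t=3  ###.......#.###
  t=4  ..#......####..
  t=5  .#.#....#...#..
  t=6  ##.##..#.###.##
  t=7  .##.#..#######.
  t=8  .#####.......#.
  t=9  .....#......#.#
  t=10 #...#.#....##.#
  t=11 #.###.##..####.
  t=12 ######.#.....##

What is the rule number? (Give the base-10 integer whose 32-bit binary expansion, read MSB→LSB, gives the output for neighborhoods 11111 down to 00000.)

  [31] ##### => .  t=1,i=12
  [30] ####. => .  t=1,i=13
  [29] ###.# => #  t=0,i=11
  [28] ###.. => #  t=2,i=10
  [27] ##.## => #  t=1,i=0
  [26] ##.#. => #  t=0,i=12
  [25] ##..# => .  t=6,i=5
  [24] ##... => .  t=0,i=5
  [23] #.### => #  t=1,i=10
  [22] #.##. => .  t=0,i=3
  [21] #.#.# => #  t=11,i=0
  [20] #.#.. => #  t=0,i=13
  [19] #..## => .  t=7,i=0
  [18] #..#. => .  t=0,i=0
  [17] #...# => #  t=1,i=6
  [16] #.... => .  t=0,i=6
  [15] .#### => .  t=1,i=11
  [14] .###. => #  t=0,i=10
  [13] .##.# => #  t=1,i=2
  [12] .##.. => #  t=0,i=4
  [11] .#.## => #  t=0,i=2
  [10] .#.#. => .  t=5,i=2
  [9] .#..# => #  t=0,i=14
  [8] .#... => #  t=1,i=5
  [7] ..### => .  t=0,i=9
  [6] ..##. => #  t=2,i=14
  [5] ..#.# => #  t=0,i=1
  [4] ..#.. => .  t=4,i=2
  [3] ...## => #  t=0,i=8
  [2] ...#. => #  t=1,i=7
  [1] ....# => .  t=0,i=7
  [0] ..... => .  t=3,i=5
  bits 00111100101100100111101101101100 = 1018329964

1018329964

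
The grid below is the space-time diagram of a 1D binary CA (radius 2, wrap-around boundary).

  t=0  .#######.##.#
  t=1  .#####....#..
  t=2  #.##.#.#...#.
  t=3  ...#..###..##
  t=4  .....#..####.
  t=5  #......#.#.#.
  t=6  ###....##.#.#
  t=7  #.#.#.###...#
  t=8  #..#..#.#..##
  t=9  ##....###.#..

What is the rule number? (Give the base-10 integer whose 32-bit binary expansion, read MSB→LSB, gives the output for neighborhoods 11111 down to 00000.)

  [31] ##### => #  t=0,i=3
  [30] ####. => .  t=0,i=6
  [29] ###.# => .  t=0,i=7
  [28] ###.. => #  t=1,i=5
  [27] ##.## => .  t=0,i=8
  [26] ##.#. => .  t=0,i=11
  [25] ##..# => #  t=3,i=9
  [24] ##... => .  t=1,i=6
  [23] #.### => #  t=0,i=1
  [22] #.##. => .  t=0,i=9
  [21] #.#.# => .  t=0,i=12
  [20] #.#.. => #  t=2,i=7
  [19] #..## => #  t=3,i=5
  [18] #..#. => .  t=8,i=2
  [17] #...# => .  t=1,i=12
  [16] #.... => #  t=1,i=7
  [15] .#### => #  t=0,i=2
  [14] .###. => .  t=3,i=7
  [13] .##.# => #  t=0,i=10
  [12] .##.. => .  t=3,i=12
  [11] .#.## => .  t=0,i=0
  [10] .#.#. => #  t=2,i=6
  [9] .#..# => .  t=3,i=4
  [8] .#... => #  t=1,i=11
  [7] ..### => .  t=1,i=1
  [6] ..##. => #  t=3,i=11
  [5] ..#.# => #  t=2,i=11
  [4] ..#.. => .  t=1,i=10
  [3] ...## => #  t=1,i=0
  [2] ...#. => .  t=1,i=9
  [1] ....# => .  t=1,i=8
  [0] ..... => .  t=4,i=1
  bits 10010010100110011010010101101000 = 2459542888

2459542888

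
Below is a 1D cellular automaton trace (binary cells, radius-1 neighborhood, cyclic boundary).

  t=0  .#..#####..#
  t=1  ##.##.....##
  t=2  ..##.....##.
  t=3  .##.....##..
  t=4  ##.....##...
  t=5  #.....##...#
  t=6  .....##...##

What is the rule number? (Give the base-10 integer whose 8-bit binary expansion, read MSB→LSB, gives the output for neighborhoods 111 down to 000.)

46

  ### -> .   bit 7 = 0  t=0,i=5
  ##. -> .   bit 6 = 0  t=0,i=8
  #.# -> #   bit 5 = 1  t=0,i=0
  #.. -> .   bit 4 = 0  t=0,i=2
  .## -> #   bit 3 = 1  t=0,i=4
  .#. -> #   bit 2 = 1  t=0,i=1
  ..# -> #   bit 1 = 1  t=0,i=3
  ... -> .   bit 0 = 0  t=1,i=6
  bits 00101110 = 46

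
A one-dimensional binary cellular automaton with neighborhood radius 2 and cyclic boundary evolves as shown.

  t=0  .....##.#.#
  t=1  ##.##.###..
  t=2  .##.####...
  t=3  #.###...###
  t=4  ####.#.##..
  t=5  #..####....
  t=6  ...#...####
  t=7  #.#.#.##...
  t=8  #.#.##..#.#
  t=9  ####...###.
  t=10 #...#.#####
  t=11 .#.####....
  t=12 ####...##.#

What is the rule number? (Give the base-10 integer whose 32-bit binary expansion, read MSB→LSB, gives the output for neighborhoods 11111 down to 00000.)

765815214

  nb #####: next=.  (t=10,i=8, bit31=0)
  nb ####.: next=.  (t=2,i=6, bit30=0)
  nb ###.#: next=#  (t=3,i=0, bit29=1)
  nb ###..: next=.  (t=1,i=8, bit28=0)
  nb ##.##: next=#  (t=1,i=2, bit27=1)
  nb ##.#.: next=#  (t=0,i=7, bit26=1)
  nb ##..#: next=.  (t=1,i=9, bit25=0)
  nb ##...: next=#  (t=2,i=8, bit24=1)
  nb #.###: next=#  (t=1,i=6, bit23=1)
  nb #.##.: next=.  (t=1,i=3, bit22=0)
  nb #.#.#: next=#  (t=0,i=8, bit21=1)
  nb #.#..: next=.  (t=0,i=10, bit20=0)
  nb #..##: next=.  (t=1,i=10, bit19=0)
  nb #..#.: next=#  (t=8,i=7, bit18=1)
  nb #...#: next=.  (t=3,i=6, bit17=0)
  nb #....: next=#  (t=0,i=1, bit16=1)
  nb .####: next=.  (t=2,i=5, bit15=0)
  nb .###.: next=#  (t=1,i=7, bit14=1)
  nb .##.#: next=#  (t=0,i=6, bit13=1)
  nb .##..: next=.  (t=4,i=8, bit12=0)
  nb .#.##: next=#  (t=4,i=6, bit11=1)
  nb .#.#.: next=.  (t=0,i=9, bit10=0)
  nb .#..#: next=.  (t=5,i=1, bit9=0)
  nb .#...: next=#  (t=0,i=0, bit8=1)
  nb ..###: next=#  (t=3,i=8, bit7=1)
  nb ..##.: next=.  (t=0,i=5, bit6=0)
  nb ..#.#: next=#  (t=7,i=0, bit5=1)
  nb ..#..: next=.  (t=5,i=0, bit4=0)
  nb ...##: next=#  (t=0,i=4, bit3=1)
  nb ...#.: next=#  (t=5,i=10, bit2=1)
  nb ....#: next=#  (t=0,i=3, bit1=1)
  nb .....: next=.  (t=0,i=2, bit0=0)
  bits 00101101101001010110100110101110 = 765815214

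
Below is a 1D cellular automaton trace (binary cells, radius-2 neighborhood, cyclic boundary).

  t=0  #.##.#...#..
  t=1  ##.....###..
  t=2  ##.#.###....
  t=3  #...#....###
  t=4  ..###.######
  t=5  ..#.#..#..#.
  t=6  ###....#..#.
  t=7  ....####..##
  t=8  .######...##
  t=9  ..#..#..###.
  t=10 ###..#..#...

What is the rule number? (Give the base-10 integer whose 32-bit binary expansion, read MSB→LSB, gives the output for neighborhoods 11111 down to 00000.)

1610848510

  ##### -> .   bit 31 = 0  t=4,i=8
  ####. -> #   bit 30 = 1  t=3,i=11
  ###.# -> #   bit 29 = 1  t=4,i=4
  ###.. -> .   bit 28 = 0  t=1,i=9
  ##.## -> .   bit 27 = 0  t=4,i=5
  ##.#. -> .   bit 26 = 0  t=0,i=4
  ##..# -> .   bit 25 = 0  t=1,i=10
  ##... -> .   bit 24 = 0  t=1,i=2
  #.### -> .   bit 23 = 0  t=2,i=5
  #.##. -> .   bit 22 = 0  t=0,i=2
  #.#.# -> .   bit 21 = 0  t=2,i=3
  #.#.. -> .   bit 20 = 0  t=0,i=5
  #..## -> .   bit 19 = 0  t=1,i=11
  #..#. -> .   bit 18 = 0  t=0,i=11
  #...# -> #   bit 17 = 1  t=0,i=7
  #.... -> #   bit 16 = 1  t=1,i=3
  .#### -> #   bit 15 = 1  t=3,i=10
  .###. -> .   bit 14 = 0  t=1,i=8
  .##.# -> .   bit 13 = 0  t=0,i=3
  .##.. -> #   bit 12 = 1  t=1,i=1
  .#.## -> #   bit 11 = 1  t=0,i=1
  .#.#. -> .   bit 10 = 0  t=5,i=3
  .#..# -> .   bit 9 = 0  t=0,i=10
  .#... -> .   bit 8 = 0  t=0,i=6
  ..### -> #   bit 7 = 1  t=1,i=7
  ..##. -> #   bit 6 = 1  t=1,i=0
  ..#.# -> #   bit 5 = 1  t=0,i=0
  ..#.. -> #   bit 4 = 1  t=0,i=9
  ...## -> #   bit 3 = 1  t=1,i=6
  ...#. -> #   bit 2 = 1  t=0,i=8
  ....# -> #   bit 1 = 1  t=1,i=5
  ..... -> .   bit 0 = 0  t=1,i=4
  bits 01100000000000111001100011111110 = 1610848510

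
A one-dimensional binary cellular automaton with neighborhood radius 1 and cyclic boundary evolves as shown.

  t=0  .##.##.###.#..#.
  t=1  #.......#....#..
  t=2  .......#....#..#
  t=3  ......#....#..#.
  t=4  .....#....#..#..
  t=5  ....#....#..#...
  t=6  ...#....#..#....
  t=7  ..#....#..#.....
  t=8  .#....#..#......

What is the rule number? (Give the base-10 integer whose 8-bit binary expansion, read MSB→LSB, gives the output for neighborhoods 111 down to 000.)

130

  [7] ### => #  t=0,i=8
  [6] ##. => .  t=0,i=2
  [5] #.# => .  t=0,i=3
  [4] #.. => .  t=0,i=12
  [3] .## => .  t=0,i=1
  [2] .#. => .  t=0,i=11
  [1] ..# => #  t=0,i=0
  [0] ... => .  t=1,i=2
  bits 10000010 = 130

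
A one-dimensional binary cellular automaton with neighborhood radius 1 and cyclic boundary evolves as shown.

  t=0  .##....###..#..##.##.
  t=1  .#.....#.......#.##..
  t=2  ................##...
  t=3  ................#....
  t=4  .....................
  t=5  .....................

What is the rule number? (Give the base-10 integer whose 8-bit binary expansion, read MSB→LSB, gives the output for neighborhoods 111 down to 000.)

40

  ###|.  b7=0 t=0,i=8
  ##.|.  b6=0 t=0,i=2
  #.#|#  b5=1 t=0,i=17
  #..|.  b4=0 t=0,i=3
  .##|#  b3=1 t=0,i=1
  .#.|.  b2=0 t=0,i=12
  ..#|.  b1=0 t=0,i=0
  ...|.  b0=0 t=0,i=4
  bits 00101000 = 40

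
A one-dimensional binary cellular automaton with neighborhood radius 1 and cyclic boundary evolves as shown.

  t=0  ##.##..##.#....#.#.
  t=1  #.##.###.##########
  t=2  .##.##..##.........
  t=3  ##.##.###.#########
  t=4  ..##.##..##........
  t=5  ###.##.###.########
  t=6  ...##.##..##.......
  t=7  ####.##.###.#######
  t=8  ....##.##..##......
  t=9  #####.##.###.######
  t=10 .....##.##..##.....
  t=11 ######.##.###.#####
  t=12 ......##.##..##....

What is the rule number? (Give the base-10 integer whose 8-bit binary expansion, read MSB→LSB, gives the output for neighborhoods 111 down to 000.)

63

  ### -> .   bit 7 = 0  t=1,i=6
  ##. -> .   bit 6 = 0  t=0,i=1
  #.# -> #   bit 5 = 1  t=0,i=2
  #.. -> #   bit 4 = 1  t=0,i=5
  .## -> #   bit 3 = 1  t=0,i=0
  .#. -> #   bit 2 = 1  t=0,i=10
  ..# -> #   bit 1 = 1  t=0,i=6
  ... -> #   bit 0 = 1  t=0,i=12
  bits 00111111 = 63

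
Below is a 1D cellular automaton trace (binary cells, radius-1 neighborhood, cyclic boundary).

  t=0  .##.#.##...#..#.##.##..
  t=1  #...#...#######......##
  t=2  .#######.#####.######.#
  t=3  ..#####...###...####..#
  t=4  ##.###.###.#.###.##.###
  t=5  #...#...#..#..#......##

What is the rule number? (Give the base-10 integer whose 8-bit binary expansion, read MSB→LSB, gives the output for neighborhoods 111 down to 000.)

151

  nb ###: next=#  (t=1,i=9, bit7=1)
  nb ##.: next=.  (t=0,i=2, bit6=0)
  nb #.#: next=.  (t=0,i=3, bit5=0)
  nb #..: next=#  (t=0,i=8, bit4=1)
  nb .##: next=.  (t=0,i=1, bit3=0)
  nb .#.: next=#  (t=0,i=4, bit2=1)
  nb ..#: next=#  (t=0,i=0, bit1=1)
  nb ...: next=#  (t=0,i=9, bit0=1)
  bits 10010111 = 151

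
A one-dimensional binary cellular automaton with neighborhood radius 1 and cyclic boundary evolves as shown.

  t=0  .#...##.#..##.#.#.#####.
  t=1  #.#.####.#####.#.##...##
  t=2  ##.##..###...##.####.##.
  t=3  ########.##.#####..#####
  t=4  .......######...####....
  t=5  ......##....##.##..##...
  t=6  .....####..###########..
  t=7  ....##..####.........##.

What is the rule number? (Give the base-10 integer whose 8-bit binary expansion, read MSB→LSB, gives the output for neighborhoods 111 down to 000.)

  [7] ### => .  t=0,i=19
  [6] ##. => #  t=0,i=6
  [5] #.# => #  t=0,i=7
  [4] #.. => #  t=0,i=2
  [3] .## => #  t=0,i=5
  [2] .#. => .  t=0,i=1
  [1] ..# => #  t=0,i=0
  [0] ... => .  t=0,i=3
  bits 01111010 = 122

122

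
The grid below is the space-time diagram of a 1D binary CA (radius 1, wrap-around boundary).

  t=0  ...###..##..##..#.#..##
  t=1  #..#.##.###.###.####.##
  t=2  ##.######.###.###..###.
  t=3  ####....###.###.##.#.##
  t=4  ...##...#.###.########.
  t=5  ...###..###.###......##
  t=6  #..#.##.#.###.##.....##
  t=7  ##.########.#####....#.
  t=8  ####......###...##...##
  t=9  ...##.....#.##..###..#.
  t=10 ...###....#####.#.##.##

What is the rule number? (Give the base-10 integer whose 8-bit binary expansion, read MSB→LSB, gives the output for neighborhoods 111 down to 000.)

  ### -> .   bit 7 = 0  t=0,i=4
  ##. -> #   bit 6 = 1  t=0,i=5
  #.# -> #   bit 5 = 1  t=0,i=17
  #.. -> #   bit 4 = 1  t=0,i=0
  .## -> #   bit 3 = 1  t=0,i=3
  .#. -> #   bit 2 = 1  t=0,i=16
  ..# -> .   bit 1 = 0  t=0,i=2
  ... -> .   bit 0 = 0  t=0,i=1
  bits 01111100 = 124

124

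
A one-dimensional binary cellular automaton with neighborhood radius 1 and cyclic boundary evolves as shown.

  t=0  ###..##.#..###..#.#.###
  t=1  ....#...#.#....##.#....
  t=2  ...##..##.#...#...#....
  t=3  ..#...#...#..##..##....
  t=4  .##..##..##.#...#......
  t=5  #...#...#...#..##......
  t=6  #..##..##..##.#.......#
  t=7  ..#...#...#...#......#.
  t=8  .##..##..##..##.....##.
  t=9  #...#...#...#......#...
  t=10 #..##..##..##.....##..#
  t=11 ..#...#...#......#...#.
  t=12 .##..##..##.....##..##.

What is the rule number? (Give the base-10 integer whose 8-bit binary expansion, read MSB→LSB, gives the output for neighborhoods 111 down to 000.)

6

  nb ###: next=.  (t=0,i=0, bit7=0)
  nb ##.: next=.  (t=0,i=2, bit6=0)
  nb #.#: next=.  (t=0,i=7, bit5=0)
  nb #..: next=.  (t=0,i=3, bit4=0)
  nb .##: next=.  (t=0,i=5, bit3=0)
  nb .#.: next=#  (t=0,i=8, bit2=1)
  nb ..#: next=#  (t=0,i=4, bit1=1)
  nb ...: next=.  (t=1,i=0, bit0=0)
  bits 00000110 = 6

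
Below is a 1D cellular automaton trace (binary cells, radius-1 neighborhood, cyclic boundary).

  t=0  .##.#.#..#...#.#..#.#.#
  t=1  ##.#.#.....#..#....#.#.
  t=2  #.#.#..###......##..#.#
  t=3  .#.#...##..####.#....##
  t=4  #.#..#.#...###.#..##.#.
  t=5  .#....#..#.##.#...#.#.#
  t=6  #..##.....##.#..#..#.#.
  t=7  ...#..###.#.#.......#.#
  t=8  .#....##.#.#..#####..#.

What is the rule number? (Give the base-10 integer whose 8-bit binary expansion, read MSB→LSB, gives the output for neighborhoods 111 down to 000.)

169

  [7] ### => #  t=2,i=8
  [6] ##. => .  t=0,i=2
  [5] #.# => #  t=0,i=0
  [4] #.. => .  t=0,i=7
  [3] .## => #  t=0,i=1
  [2] .#. => .  t=0,i=4
  [1] ..# => .  t=0,i=8
  [0] ... => #  t=0,i=11
  bits 10101001 = 169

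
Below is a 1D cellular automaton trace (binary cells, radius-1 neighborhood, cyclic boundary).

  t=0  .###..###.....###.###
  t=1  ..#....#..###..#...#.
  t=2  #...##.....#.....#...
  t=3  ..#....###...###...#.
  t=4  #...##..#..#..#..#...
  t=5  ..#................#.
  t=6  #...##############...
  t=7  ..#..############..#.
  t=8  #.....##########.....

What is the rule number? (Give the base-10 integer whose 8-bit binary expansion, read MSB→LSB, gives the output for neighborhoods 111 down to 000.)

  [7] ### => #  t=0,i=2
  [6] ##. => .  t=0,i=3
  [5] #.# => .  t=0,i=0
  [4] #.. => .  t=0,i=4
  [3] .## => .  t=0,i=1
  [2] .#. => .  t=1,i=2
  [1] ..# => .  t=0,i=5
  [0] ... => #  t=0,i=10
  bits 10000001 = 129

129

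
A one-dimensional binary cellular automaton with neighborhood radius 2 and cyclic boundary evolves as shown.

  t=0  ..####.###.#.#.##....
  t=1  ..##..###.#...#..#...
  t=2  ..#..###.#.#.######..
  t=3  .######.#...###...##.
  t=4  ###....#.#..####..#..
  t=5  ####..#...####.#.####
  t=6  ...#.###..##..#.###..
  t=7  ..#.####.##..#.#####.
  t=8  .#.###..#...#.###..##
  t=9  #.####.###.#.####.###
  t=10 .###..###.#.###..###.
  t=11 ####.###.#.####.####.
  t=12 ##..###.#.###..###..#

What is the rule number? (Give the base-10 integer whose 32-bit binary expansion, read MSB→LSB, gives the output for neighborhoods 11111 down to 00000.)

495774676

  [31] ##### => .  t=2,i=15
  [30] ####. => .  t=0,i=4
  [29] ###.# => .  t=0,i=5
  [28] ###.. => #  t=2,i=18
  [27] ##.## => #  t=0,i=6
  [26] ##.#. => #  t=0,i=10
  [25] ##..# => .  t=1,i=4
  [24] ##... => #  t=0,i=17
  [23] #.### => #  t=0,i=7
  [22] #.##. => .  t=0,i=15
  [21] #.#.# => .  t=0,i=11
  [20] #.#.. => .  t=1,i=10
  [19] #..## => #  t=1,i=5
  [18] #..#. => #  t=1,i=16
  [17] #...# => .  t=1,i=12
  [16] #.... => .  t=0,i=18
  [15] .#### => #  t=0,i=3
  [14] .###. => #  t=0,i=8
  [13] .##.# => #  t=8,i=20
  [12] .##.. => .  t=0,i=16
  [11] .#.## => #  t=0,i=14
  [10] .#.#. => .  t=0,i=12
  [9] .#..# => #  t=1,i=15
  [8] .#... => #  t=1,i=11
  [7] ..### => #  t=0,i=2
  [6] ..##. => #  t=1,i=2
  [5] ..#.# => .  t=4,i=7
  [4] ..#.. => #  t=1,i=14
  [3] ...## => .  t=0,i=1
  [2] ...#. => #  t=1,i=13
  [1] ....# => .  t=0,i=0
  [0] ..... => .  t=0,i=19
  bits 00011101100011001110101111010100 = 495774676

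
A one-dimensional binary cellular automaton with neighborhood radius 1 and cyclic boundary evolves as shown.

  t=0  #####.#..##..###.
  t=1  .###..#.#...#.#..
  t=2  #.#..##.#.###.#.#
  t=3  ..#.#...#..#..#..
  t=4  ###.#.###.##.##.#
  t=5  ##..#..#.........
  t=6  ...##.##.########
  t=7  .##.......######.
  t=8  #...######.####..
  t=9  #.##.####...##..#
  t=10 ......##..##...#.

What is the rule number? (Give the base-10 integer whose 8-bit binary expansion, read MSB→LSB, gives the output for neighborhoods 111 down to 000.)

  ###|#  b7=1 t=0,i=1
  ##.|.  b6=0 t=0,i=4
  #.#|.  b5=0 t=0,i=5
  #..|.  b4=0 t=0,i=7
  .##|.  b3=0 t=0,i=0
  .#.|#  b2=1 t=0,i=6
  ..#|#  b1=1 t=0,i=8
  ...|#  b0=1 t=1,i=10
  bits 10000111 = 135

135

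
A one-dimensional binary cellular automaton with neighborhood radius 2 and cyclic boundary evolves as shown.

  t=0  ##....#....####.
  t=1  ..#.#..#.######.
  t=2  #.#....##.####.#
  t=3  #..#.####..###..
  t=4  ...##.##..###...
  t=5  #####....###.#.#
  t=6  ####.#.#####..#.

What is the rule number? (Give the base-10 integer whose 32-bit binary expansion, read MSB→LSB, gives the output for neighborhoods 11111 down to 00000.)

3775588843

  [31] ##### => #  t=1,i=11
  [30] ####. => #  t=0,i=13
  [29] ###.# => #  t=0,i=14
  [28] ###.. => .  t=1,i=14
  [27] ##.## => .  t=0,i=15
  [26] ##.#. => .  t=2,i=1
  [25] ##..# => .  t=3,i=9
  [24] ##... => #  t=0,i=2
  [23] #.### => .  t=1,i=9
  [22] #.##. => .  t=0,i=0
  [21] #.#.# => .  t=5,i=13
  [20] #.#.. => .  t=1,i=4
  [19] #..## => #  t=3,i=10
  [18] #..#. => .  t=1,i=6
  [17] #...# => #  t=1,i=0
  [16] #.... => .  t=0,i=3
  [15] .#### => #  t=0,i=12
  [14] .###. => #  t=3,i=12
  [13] .##.# => #  t=2,i=0
  [12] .##.. => .  t=0,i=1
  [11] .#.## => #  t=1,i=8
  [10] .#.#. => .  t=1,i=3
  [9] .#..# => .  t=1,i=5
  [8] .#... => #  t=0,i=7
  [7] ..### => #  t=0,i=11
  [6] ..##. => #  t=2,i=7
  [5] ..#.# => #  t=1,i=2
  [4] ..#.. => .  t=0,i=6
  [3] ...## => #  t=0,i=10
  [2] ...#. => .  t=0,i=5
  [1] ....# => #  t=0,i=4
  [0] ..... => #  t=4,i=0
  bits 11100001000010101110100111101011 = 3775588843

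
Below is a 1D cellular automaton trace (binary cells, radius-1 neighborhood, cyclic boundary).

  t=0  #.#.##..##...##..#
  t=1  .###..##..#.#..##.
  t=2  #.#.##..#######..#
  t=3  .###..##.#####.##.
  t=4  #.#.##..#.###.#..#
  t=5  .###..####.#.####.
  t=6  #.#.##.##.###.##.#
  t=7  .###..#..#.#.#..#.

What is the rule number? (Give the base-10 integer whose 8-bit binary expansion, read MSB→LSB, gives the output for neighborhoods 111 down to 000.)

182

  nb ###: next=#  (t=1,i=2, bit7=1)
  nb ##.: next=.  (t=0,i=0, bit6=0)
  nb #.#: next=#  (t=0,i=1, bit5=1)
  nb #..: next=#  (t=0,i=6, bit4=1)
  nb .##: next=.  (t=0,i=4, bit3=0)
  nb .#.: next=#  (t=0,i=2, bit2=1)
  nb ..#: next=#  (t=0,i=7, bit1=1)
  nb ...: next=.  (t=0,i=11, bit0=0)
  bits 10110110 = 182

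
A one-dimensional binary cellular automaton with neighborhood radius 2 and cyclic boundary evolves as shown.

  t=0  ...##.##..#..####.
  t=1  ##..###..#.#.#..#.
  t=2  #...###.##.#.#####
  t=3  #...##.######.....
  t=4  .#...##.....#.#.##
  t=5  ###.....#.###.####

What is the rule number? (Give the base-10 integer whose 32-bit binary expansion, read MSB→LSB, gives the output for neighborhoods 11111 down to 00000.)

477457318

  #####|.  b31=0 t=2,i=15
  ####.|.  b30=0 t=0,i=15
  ###.#|.  b29=0 t=2,i=6
  ###..|#  b28=1 t=0,i=16
  ##.##|#  b27=1 t=0,i=5
  ##.#.|#  b26=1 t=2,i=10
  ##..#|.  b25=0 t=0,i=8
  ##...|.  b24=0 t=0,i=17
  #.###|.  b23=0 t=2,i=13
  #.##.|#  b22=1 t=0,i=6
  #.#.#|#  b21=1 t=1,i=11
  #.#..|#  b20=1 t=1,i=13
  #..##|.  b19=0 t=0,i=12
  #..#.|#  b18=1 t=0,i=9
  #...#|.  b17=0 t=2,i=2
  #....|#  b16=1 t=0,i=0
  .####|.  b15=0 t=0,i=14
  .###.|#  b14=1 t=1,i=5
  .##.#|#  b13=1 t=0,i=4
  .##..|.  b12=0 t=0,i=7
  .#.##|#  b11=1 t=1,i=17
  .#.#.|.  b10=0 t=1,i=10
  .#..#|#  b9=1 t=0,i=11
  .#...|#  b8=1 t=3,i=1
  ..###|#  b7=1 t=0,i=13
  ..##.|.  b6=0 t=0,i=3
  ..#.#|#  b5=1 t=1,i=9
  ..#..|.  b4=0 t=0,i=10
  ...##|.  b3=0 t=0,i=2
  ...#.|#  b2=1 t=3,i=17
  ....#|#  b1=1 t=0,i=1
  .....|.  b0=0 t=3,i=15
  bits 00011100011101010110101110100110 = 477457318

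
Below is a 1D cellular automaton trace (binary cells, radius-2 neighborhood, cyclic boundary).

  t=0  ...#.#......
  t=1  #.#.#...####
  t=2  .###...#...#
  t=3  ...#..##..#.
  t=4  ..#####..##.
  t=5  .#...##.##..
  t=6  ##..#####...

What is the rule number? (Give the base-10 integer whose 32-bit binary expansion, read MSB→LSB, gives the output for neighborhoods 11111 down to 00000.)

1550591581

  #####|.  b31=0 t=1,i=10
  ####.|#  b30=1 t=1,i=11
  ###.#|.  b29=0 t=1,i=0
  ###..|#  b28=1 t=2,i=3
  ##.##|#  b27=1 t=5,i=7
  ##.#.|#  b26=1 t=1,i=1
  ##..#|.  b25=0 t=3,i=8
  ##...|.  b24=0 t=2,i=4
  #.###|.  b23=0 t=2,i=1
  #.##.|#  b22=1 t=5,i=8
  #.#.#|#  b21=1 t=1,i=2
  #.#..|.  b20=0 t=0,i=5
  #..##|#  b19=1 t=3,i=5
  #..#.|#  b18=1 t=3,i=9
  #...#|.  b17=0 t=1,i=6
  #....|.  b16=0 t=0,i=7
  .####|.  b15=0 t=1,i=9
  .###.|.  b14=0 t=2,i=2
  .##.#|#  b13=1 t=5,i=6
  .##..|.  b12=0 t=3,i=7
  .#.##|.  b11=0 t=2,i=0
  .#.#.|#  b10=1 t=0,i=4
  .#..#|#  b9=1 t=3,i=4
  .#...|.  b8=0 t=0,i=6
  ..###|.  b7=0 t=1,i=8
  ..##.|#  b6=1 t=3,i=6
  ..#.#|.  b5=0 t=0,i=3
  ..#..|#  b4=1 t=2,i=7
  ...##|#  b3=1 t=1,i=7
  ...#.|#  b2=1 t=0,i=2
  ....#|.  b1=0 t=0,i=1
  .....|#  b0=1 t=0,i=0
  bits 01011100011011000010011001011101 = 1550591581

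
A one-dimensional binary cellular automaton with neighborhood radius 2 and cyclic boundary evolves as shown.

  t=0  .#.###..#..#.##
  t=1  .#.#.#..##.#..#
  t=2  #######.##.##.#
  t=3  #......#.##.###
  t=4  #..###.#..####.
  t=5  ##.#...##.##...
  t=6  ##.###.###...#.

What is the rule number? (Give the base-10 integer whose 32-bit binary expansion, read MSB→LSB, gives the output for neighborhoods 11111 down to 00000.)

  ##### -> .   bit 31 = 0  t=2,i=1
  ####. -> .   bit 30 = 0  t=2,i=5
  ###.# -> .   bit 29 = 0  t=2,i=6
  ###.. -> #   bit 28 = 1  t=0,i=5
  ##.## -> #   bit 27 = 1  t=2,i=7
  ##.#. -> .   bit 26 = 0  t=0,i=0
  ##..# -> .   bit 25 = 0  t=0,i=6
  ##... -> .   bit 24 = 0  t=3,i=1
  #.### -> #   bit 23 = 1  t=0,i=3
  #.##. -> .   bit 22 = 0  t=0,i=13
  #.#.# -> #   bit 21 = 1  t=0,i=1
  #.#.. -> #   bit 20 = 1  t=1,i=5
  #..## -> .   bit 19 = 0  t=1,i=7
  #..#. -> .   bit 18 = 0  t=0,i=7
  #...# -> #   bit 17 = 1  t=5,i=5
  #.... -> .   bit 16 = 0  t=3,i=2
  .#### -> #   bit 15 = 1  t=2,i=0
  .###. -> .   bit 14 = 0  t=0,i=4
  .##.# -> #   bit 13 = 1  t=0,i=14
  .##.. -> .   bit 12 = 0  t=5,i=11
  .#.## -> .   bit 11 = 0  t=0,i=2
  .#.#. -> #   bit 10 = 1  t=1,i=0
  .#..# -> #   bit 9 = 1  t=0,i=9
  .#... -> #   bit 8 = 1  t=5,i=4
  ..### -> #   bit 7 = 1  t=4,i=3
  ..##. -> #   bit 6 = 1  t=1,i=8
  ..#.# -> #   bit 5 = 1  t=0,i=11
  ..#.. -> #   bit 4 = 1  t=0,i=8
  ...## -> .   bit 3 = 0  t=5,i=6
  ...#. -> .   bit 2 = 0  t=3,i=6
  ....# -> #   bit 1 = 1  t=3,i=5
  ..... -> #   bit 0 = 1  t=3,i=3
  bits 00011000101100101010011111110011 = 414361587

414361587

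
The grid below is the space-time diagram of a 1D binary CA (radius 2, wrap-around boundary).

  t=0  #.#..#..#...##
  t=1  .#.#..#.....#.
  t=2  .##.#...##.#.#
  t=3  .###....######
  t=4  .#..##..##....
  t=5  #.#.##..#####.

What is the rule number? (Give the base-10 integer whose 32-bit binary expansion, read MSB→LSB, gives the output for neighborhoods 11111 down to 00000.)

  #####|.  b31=0 t=3,i=10
  ####.|.  b30=0 t=3,i=12
  ###.#|.  b29=0 t=0,i=0
  ###..|.  b28=0 t=3,i=3
  ##.##|.  b27=0 t=3,i=0
  ##.#.|#  b26=1 t=0,i=1
  ##..#|.  b25=0 t=4,i=6
  ##...|#  b24=1 t=3,i=4
  #.###|#  b23=1 t=3,i=1
  #.##.|#  b22=1 t=2,i=1
  #.#.#|#  b21=1 t=2,i=11
  #.#..|.  b20=0 t=0,i=2
  #..##|.  b19=0 t=4,i=3
  #..#.|.  b18=0 t=0,i=4
  #...#|.  b17=0 t=0,i=10
  #....|#  b16=1 t=1,i=8
  .####|#  b15=1 t=3,i=9
  .###.|.  b14=0 t=0,i=13
  .##.#|#  b13=1 t=2,i=2
  .##..|#  b12=1 t=4,i=5
  .#.##|.  b11=0 t=2,i=0
  .#.#.|#  b10=1 t=1,i=2
  .#..#|#  b9=1 t=0,i=3
  .#...|.  b8=0 t=0,i=9
  ..###|#  b7=1 t=0,i=12
  ..##.|#  b6=1 t=2,i=8
  ..#.#|#  b5=1 t=1,i=1
  ..#..|.  b4=0 t=0,i=5
  ...##|.  b3=0 t=0,i=11
  ...#.|#  b2=1 t=1,i=11
  ....#|.  b1=0 t=1,i=10
  .....|#  b0=1 t=1,i=9
  bits 00000101111000011011011011100101 = 98678501

98678501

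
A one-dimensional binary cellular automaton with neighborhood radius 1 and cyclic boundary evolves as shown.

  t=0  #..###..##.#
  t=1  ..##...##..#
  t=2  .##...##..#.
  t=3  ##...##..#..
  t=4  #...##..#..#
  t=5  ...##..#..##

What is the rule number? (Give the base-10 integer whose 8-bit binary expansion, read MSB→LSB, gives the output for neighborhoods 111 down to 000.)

10

  ###|.  b7=0 t=0,i=4
  ##.|.  b6=0 t=0,i=0
  #.#|.  b5=0 t=0,i=10
  #..|.  b4=0 t=0,i=1
  .##|#  b3=1 t=0,i=3
  .#.|.  b2=0 t=1,i=11
  ..#|#  b1=1 t=0,i=2
  ...|.  b0=0 t=1,i=5
  bits 00001010 = 10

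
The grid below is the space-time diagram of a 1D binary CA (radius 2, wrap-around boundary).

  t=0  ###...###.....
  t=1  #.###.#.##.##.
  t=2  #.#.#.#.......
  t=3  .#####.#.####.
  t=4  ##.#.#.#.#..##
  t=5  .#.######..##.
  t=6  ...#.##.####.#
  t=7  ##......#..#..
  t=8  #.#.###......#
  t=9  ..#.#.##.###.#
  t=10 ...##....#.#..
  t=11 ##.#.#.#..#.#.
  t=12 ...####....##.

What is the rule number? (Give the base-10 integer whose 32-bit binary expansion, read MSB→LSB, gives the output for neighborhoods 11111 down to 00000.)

  ##### -> #   bit 31 = 1  t=3,i=3
  ####. -> .   bit 30 = 0  t=3,i=4
  ###.# -> #   bit 29 = 1  t=1,i=4
  ###.. -> #   bit 28 = 1  t=0,i=2
  ##.## -> .   bit 27 = 0  t=1,i=10
  ##.#. -> .   bit 26 = 0  t=1,i=5
  ##..# -> #   bit 25 = 1  t=3,i=13
  ##... -> #   bit 24 = 1  t=0,i=3
  #.### -> #   bit 23 = 1  t=1,i=2
  #.##. -> .   bit 22 = 0  t=1,i=8
  #.#.# -> #   bit 21 = 1  t=1,i=0
  #.#.. -> .   bit 20 = 0  t=2,i=6
  #..## -> #   bit 19 = 1  t=3,i=0
  #..#. -> .   bit 18 = 0  t=5,i=0
  #...# -> #   bit 17 = 1  t=0,i=4
  #.... -> .   bit 16 = 0  t=0,i=10
  .#### -> .   bit 15 = 0  t=3,i=2
  .###. -> .   bit 14 = 0  t=0,i=1
  .##.# -> .   bit 13 = 0  t=1,i=9
  .##.. -> .   bit 12 = 0  t=5,i=12
  .#.## -> .   bit 11 = 0  t=1,i=1
  .#.#. -> #   bit 10 = 1  t=2,i=1
  .#..# -> .   bit 9 = 0  t=4,i=10
  .#... -> #   bit 8 = 1  t=2,i=7
  ..### -> #   bit 7 = 1  t=0,i=0
  ..##. -> #   bit 6 = 1  t=5,i=11
  ..#.# -> .   bit 5 = 0  t=2,i=0
  ..#.. -> .   bit 4 = 0  t=7,i=8
  ...## -> .   bit 3 = 0  t=0,i=5
  ...#. -> .   bit 2 = 0  t=2,i=13
  ....# -> #   bit 1 = 1  t=0,i=12
  ..... -> #   bit 0 = 1  t=0,i=11
  bits 10110011101010100000010111000011 = 3014264259

3014264259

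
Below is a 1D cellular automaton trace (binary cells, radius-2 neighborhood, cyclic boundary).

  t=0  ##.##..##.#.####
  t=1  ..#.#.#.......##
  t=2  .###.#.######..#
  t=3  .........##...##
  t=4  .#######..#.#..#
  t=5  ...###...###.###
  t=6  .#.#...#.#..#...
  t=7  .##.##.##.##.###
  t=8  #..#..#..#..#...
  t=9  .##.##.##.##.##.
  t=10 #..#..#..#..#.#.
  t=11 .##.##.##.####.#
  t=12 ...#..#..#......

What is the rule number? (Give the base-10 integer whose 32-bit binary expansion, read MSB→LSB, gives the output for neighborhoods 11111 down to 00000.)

2282690467

  #####|#  b31=1 t=0,i=14
  ####.|.  b30=0 t=0,i=0
  ###.#|.  b29=0 t=0,i=1
  ###..|.  b28=0 t=2,i=12
  ##.##|#  b27=1 t=0,i=2
  ##.#.|.  b26=0 t=0,i=9
  ##..#|.  b25=0 t=0,i=5
  ##...|.  b24=0 t=3,i=0
  #.###|.  b23=0 t=0,i=12
  #.##.|.  b22=0 t=0,i=3
  #.#.#|.  b21=0 t=0,i=10
  #.#..|.  b20=0 t=1,i=6
  #..##|#  b19=1 t=0,i=6
  #..#.|#  b18=1 t=1,i=1
  #...#|#  b17=1 t=3,i=12
  #....|#  b16=1 t=1,i=8
  .####|.  b15=0 t=0,i=13
  .###.|.  b14=0 t=2,i=2
  .##.#|.  b13=0 t=0,i=8
  .##..|#  b12=1 t=0,i=4
  .#.##|.  b11=0 t=0,i=11
  .#.#.|#  b10=1 t=1,i=3
  .#..#|#  b9=1 t=4,i=13
  .#...|#  b8=1 t=1,i=7
  ..###|#  b7=1 t=5,i=3
  ..##.|.  b6=0 t=0,i=7
  ..#.#|#  b5=1 t=1,i=2
  ..#..|.  b4=0 t=6,i=12
  ...##|.  b3=0 t=1,i=13
  ...#.|.  b2=0 t=6,i=0
  ....#|#  b1=1 t=1,i=12
  .....|#  b0=1 t=1,i=9
  bits 10001000000011110001011110100011 = 2282690467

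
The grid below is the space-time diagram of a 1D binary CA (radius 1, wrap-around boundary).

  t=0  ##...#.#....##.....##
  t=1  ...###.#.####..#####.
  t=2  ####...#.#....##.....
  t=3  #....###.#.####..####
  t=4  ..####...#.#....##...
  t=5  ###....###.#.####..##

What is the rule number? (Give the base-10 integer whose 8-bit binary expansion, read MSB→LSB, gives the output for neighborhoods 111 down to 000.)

  ### -> .   bit 7 = 0  t=0,i=0
  ##. -> .   bit 6 = 0  t=0,i=1
  #.# -> .   bit 5 = 0  t=0,i=6
  #.. -> .   bit 4 = 0  t=0,i=2
  .## -> #   bit 3 = 1  t=0,i=12
  .#. -> #   bit 2 = 1  t=0,i=5
  ..# -> #   bit 1 = 1  t=0,i=4
  ... -> #   bit 0 = 1  t=0,i=3
  bits 00001111 = 15

15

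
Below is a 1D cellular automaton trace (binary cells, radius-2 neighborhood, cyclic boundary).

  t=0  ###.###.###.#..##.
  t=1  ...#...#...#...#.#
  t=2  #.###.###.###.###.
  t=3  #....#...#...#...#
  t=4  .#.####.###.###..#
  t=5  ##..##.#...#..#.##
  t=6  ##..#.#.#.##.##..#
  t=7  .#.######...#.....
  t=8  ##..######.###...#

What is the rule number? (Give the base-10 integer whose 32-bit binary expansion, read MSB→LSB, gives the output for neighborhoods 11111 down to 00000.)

3710158198

  #####|#  b31=1 t=7,i=5
  ####.|#  b30=1 t=4,i=5
  ###.#|.  b29=0 t=0,i=2
  ###..|#  b28=1 t=4,i=14
  ##.##|#  b27=1 t=0,i=3
  ##.#.|#  b26=1 t=0,i=11
  ##..#|.  b25=0 t=4,i=15
  ##...|#  b24=1 t=3,i=1
  #.###|.  b23=0 t=0,i=0
  #.##.|.  b22=0 t=6,i=10
  #.#.#|#  b21=1 t=2,i=0
  #.#..|.  b20=0 t=0,i=12
  #..##|.  b19=0 t=0,i=14
  #..#.|#  b18=1 t=4,i=16
  #...#|.  b17=0 t=1,i=1
  #....|.  b16=0 t=3,i=2
  .####|#  b15=1 t=4,i=4
  .###.|.  b14=0 t=0,i=1
  .##.#|.  b13=0 t=0,i=16
  .##..|.  b12=0 t=3,i=0
  .#.##|.  b11=0 t=2,i=1
  .#.#.|#  b10=1 t=1,i=16
  .#..#|.  b9=0 t=0,i=13
  .#...|#  b8=1 t=1,i=0
  ..###|.  b7=0 t=6,i=17
  ..##.|#  b6=1 t=0,i=15
  ..#.#|#  b5=1 t=1,i=15
  ..#..|#  b4=1 t=1,i=3
  ...##|.  b3=0 t=3,i=16
  ...#.|#  b2=1 t=1,i=2
  ....#|#  b1=1 t=3,i=3
  .....|.  b0=0 t=7,i=15
  bits 11011101001001001000010101110110 = 3710158198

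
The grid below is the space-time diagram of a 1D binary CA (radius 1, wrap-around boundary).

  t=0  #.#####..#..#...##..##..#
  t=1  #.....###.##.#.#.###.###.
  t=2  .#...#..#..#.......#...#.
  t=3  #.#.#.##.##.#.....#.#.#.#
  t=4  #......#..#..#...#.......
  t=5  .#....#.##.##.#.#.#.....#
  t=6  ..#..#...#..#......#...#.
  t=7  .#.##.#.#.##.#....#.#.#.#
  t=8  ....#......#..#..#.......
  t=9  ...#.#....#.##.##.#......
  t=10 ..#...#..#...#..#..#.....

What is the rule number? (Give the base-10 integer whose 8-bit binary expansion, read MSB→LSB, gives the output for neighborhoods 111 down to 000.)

82

  nb ###: next=.  (t=0,i=3, bit7=0)
  nb ##.: next=#  (t=0,i=0, bit6=1)
  nb #.#: next=.  (t=0,i=1, bit5=0)
  nb #..: next=#  (t=0,i=7, bit4=1)
  nb .##: next=.  (t=0,i=2, bit3=0)
  nb .#.: next=.  (t=0,i=9, bit2=0)
  nb ..#: next=#  (t=0,i=8, bit1=1)
  nb ...: next=.  (t=0,i=14, bit0=0)
  bits 01010010 = 82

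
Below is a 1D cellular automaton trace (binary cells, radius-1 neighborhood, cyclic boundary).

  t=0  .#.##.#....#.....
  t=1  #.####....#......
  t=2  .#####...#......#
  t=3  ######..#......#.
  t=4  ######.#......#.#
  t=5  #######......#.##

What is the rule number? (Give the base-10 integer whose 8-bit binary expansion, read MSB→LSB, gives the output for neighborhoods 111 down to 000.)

234

  [7] ### => #  t=1,i=3
  [6] ##. => #  t=0,i=4
  [5] #.# => #  t=0,i=2
  [4] #.. => .  t=0,i=7
  [3] .## => #  t=0,i=3
  [2] .#. => .  t=0,i=1
  [1] ..# => #  t=0,i=0
  [0] ... => .  t=0,i=8
  bits 11101010 = 234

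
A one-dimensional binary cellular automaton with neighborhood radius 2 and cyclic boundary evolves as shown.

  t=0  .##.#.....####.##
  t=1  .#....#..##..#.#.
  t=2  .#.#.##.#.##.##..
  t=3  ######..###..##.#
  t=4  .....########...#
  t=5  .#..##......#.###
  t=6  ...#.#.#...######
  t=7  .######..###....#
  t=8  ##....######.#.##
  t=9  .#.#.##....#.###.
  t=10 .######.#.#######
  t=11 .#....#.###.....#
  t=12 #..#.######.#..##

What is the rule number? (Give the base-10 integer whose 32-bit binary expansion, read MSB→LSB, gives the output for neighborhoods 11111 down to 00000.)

854285500

  nb #####: next=.  (t=3,i=1, bit31=0)
  nb ####.: next=.  (t=0,i=12, bit30=0)
  nb ###.#: next=#  (t=0,i=13, bit29=1)
  nb ###..: next=#  (t=3,i=5, bit28=1)
  nb ##.##: next=.  (t=0,i=0, bit27=0)
  nb ##.#.: next=.  (t=0,i=3, bit26=0)
  nb ##..#: next=#  (t=1,i=11, bit25=1)
  nb ##...: next=.  (t=2,i=15, bit24=0)
  nb #.###: next=#  (t=3,i=16, bit23=1)
  nb #.##.: next=#  (t=0,i=1, bit22=1)
  nb #.#.#: next=#  (t=2,i=3, bit21=1)
  nb #.#..: next=.  (t=0,i=4, bit20=0)
  nb #..##: next=#  (t=1,i=8, bit19=1)
  nb #..#.: next=.  (t=1,i=0, bit18=0)
  nb #...#: next=#  (t=2,i=16, bit17=1)
  nb #....: next=#  (t=0,i=6, bit16=1)
  nb .####: next=.  (t=0,i=11, bit15=0)
  nb .###.: next=#  (t=3,i=9, bit14=1)
  nb .##.#: next=.  (t=0,i=2, bit13=0)
  nb .##..: next=#  (t=1,i=10, bit12=1)
  nb .#.##: next=#  (t=2,i=4, bit11=1)
  nb .#.#.: next=#  (t=1,i=14, bit10=1)
  nb .#..#: next=.  (t=1,i=7, bit9=0)
  nb .#...: next=.  (t=0,i=5, bit8=0)
  nb ..###: next=#  (t=0,i=10, bit7=1)
  nb ..##.: next=.  (t=1,i=9, bit6=0)
  nb ..#.#: next=#  (t=1,i=13, bit5=1)
  nb ..#..: next=#  (t=1,i=1, bit4=1)
  nb ...##: next=#  (t=0,i=9, bit3=1)
  nb ...#.: next=#  (t=1,i=5, bit2=1)
  nb ....#: next=.  (t=0,i=8, bit1=0)
  nb .....: next=.  (t=0,i=7, bit0=0)
  bits 00110010111010110101110010111100 = 854285500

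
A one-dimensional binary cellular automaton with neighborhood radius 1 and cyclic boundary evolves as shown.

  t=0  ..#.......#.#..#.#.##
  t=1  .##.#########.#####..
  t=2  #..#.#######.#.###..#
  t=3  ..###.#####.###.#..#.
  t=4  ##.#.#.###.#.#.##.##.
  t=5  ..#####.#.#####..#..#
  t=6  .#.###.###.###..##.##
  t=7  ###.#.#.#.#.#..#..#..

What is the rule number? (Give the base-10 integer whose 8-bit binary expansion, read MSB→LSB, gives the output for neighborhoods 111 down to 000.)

  ### -> #   bit 7 = 1  t=1,i=5
  ##. -> .   bit 6 = 0  t=0,i=20
  #.# -> #   bit 5 = 1  t=0,i=11
  #.. -> .   bit 4 = 0  t=0,i=0
  .## -> .   bit 3 = 0  t=0,i=19
  .#. -> #   bit 2 = 1  t=0,i=2
  ..# -> #   bit 1 = 1  t=0,i=1
  ... -> #   bit 0 = 1  t=0,i=4
  bits 10100111 = 167

167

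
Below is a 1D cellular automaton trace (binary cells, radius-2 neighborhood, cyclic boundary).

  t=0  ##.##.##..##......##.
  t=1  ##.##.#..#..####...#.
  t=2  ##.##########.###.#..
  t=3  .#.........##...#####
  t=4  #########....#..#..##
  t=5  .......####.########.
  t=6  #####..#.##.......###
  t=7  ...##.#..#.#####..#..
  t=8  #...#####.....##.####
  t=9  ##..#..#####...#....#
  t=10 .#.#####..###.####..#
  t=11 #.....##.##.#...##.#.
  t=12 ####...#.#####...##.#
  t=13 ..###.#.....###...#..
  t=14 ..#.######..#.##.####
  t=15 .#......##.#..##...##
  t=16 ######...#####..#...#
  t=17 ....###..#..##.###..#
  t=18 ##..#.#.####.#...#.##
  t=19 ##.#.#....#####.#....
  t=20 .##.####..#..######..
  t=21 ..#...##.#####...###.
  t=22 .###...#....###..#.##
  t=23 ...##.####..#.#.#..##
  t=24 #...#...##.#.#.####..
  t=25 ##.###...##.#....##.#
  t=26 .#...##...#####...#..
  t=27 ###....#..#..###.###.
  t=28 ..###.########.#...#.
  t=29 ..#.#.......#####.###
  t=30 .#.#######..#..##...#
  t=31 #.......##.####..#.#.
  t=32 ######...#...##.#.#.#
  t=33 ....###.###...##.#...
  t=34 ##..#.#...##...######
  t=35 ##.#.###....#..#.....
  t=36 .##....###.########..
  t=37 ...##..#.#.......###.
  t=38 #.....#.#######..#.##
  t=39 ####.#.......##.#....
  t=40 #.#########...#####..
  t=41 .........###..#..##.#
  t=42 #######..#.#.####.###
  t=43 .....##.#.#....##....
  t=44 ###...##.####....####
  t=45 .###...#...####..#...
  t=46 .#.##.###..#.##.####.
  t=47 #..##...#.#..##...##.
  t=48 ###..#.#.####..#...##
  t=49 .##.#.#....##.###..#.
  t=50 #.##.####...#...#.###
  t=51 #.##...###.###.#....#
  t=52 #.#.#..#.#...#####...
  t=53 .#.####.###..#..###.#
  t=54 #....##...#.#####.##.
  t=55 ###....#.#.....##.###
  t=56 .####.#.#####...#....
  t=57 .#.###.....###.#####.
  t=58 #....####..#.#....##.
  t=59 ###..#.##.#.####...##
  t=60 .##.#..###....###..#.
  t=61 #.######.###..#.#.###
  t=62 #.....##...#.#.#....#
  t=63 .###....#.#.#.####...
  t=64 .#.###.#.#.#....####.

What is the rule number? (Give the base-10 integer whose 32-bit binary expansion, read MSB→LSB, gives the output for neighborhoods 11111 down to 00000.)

1969039253

  ##### -> .   bit 31 = 0  t=2,i=5
  ####. -> #   bit 30 = 1  t=1,i=14
  ###.# -> #   bit 29 = 1  t=2,i=12
  ###.. -> #   bit 28 = 1  t=1,i=15
  ##.## -> .   bit 27 = 0  t=0,i=2
  ##.#. -> #   bit 26 = 1  t=1,i=5
  ##..# -> .   bit 25 = 0  t=0,i=8
  ##... -> #   bit 24 = 1  t=0,i=12
  #.### -> .   bit 23 = 0  t=2,i=3
  #.##. -> #   bit 22 = 1  t=0,i=0
  #.#.# -> .   bit 21 = 0  t=10,i=1
  #.#.. -> #   bit 20 = 1  t=1,i=6
  #..## -> #   bit 19 = 1  t=0,i=9
  #..#. -> #   bit 18 = 1  t=1,i=8
  #...# -> .   bit 17 = 0  t=1,i=17
  #.... -> #   bit 16 = 1  t=0,i=13
  .#### -> .   bit 15 = 0  t=1,i=13
  .###. -> .   bit 14 = 0  t=2,i=15
  .##.# -> #   bit 13 = 1  t=0,i=1
  .##.. -> .   bit 12 = 0  t=0,i=7
  .#.## -> .   bit 11 = 0  t=1,i=20
  .#.#. -> #   bit 10 = 1  t=10,i=0
  .#..# -> #   bit 9 = 1  t=1,i=7
  .#... -> #   bit 8 = 1  t=3,i=2
  ..### -> #   bit 7 = 1  t=1,i=12
  ..##. -> .   bit 6 = 0  t=0,i=10
  ..#.# -> .   bit 5 = 0  t=1,i=19
  ..#.. -> #   bit 4 = 1  t=1,i=9
  ...## -> .   bit 3 = 0  t=0,i=17
  ...#. -> #   bit 2 = 1  t=1,i=18
  ....# -> .   bit 1 = 0  t=0,i=16
  ..... -> #   bit 0 = 1  t=0,i=14
  bits 01110101010111010010011110010101 = 1969039253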